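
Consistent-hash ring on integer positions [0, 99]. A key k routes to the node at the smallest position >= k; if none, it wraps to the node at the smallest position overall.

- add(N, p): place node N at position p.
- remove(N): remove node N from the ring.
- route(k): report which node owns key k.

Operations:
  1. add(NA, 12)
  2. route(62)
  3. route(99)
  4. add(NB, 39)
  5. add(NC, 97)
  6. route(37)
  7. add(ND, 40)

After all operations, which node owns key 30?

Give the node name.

Answer: NB

Derivation:
Op 1: add NA@12 -> ring=[12:NA]
Op 2: route key 62: none >= 62, wrap to smallest pos 12 -> NA
Op 3: route key 99: none >= 99, wrap to smallest pos 12 -> NA
Op 4: add NB@39 -> ring=[12:NA,39:NB]
Op 5: add NC@97 -> ring=[12:NA,39:NB,97:NC]
Op 6: route key 37: smallest pos >= 37 is 39 -> NB
Op 7: add ND@40 -> ring=[12:NA,39:NB,40:ND,97:NC]
Final route key 30: smallest pos >= 30 is 39 -> NB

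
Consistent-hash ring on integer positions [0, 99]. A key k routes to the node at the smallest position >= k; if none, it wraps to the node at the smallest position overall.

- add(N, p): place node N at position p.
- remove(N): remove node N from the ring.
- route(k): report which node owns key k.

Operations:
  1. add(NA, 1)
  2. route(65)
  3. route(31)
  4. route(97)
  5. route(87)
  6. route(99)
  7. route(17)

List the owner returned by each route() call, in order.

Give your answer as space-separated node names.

Op 1: add NA@1 -> ring=[1:NA]
Op 2: route key 65: none >= 65, wrap to smallest pos 1 -> NA
Op 3: route key 31: none >= 31, wrap to smallest pos 1 -> NA
Op 4: route key 97: none >= 97, wrap to smallest pos 1 -> NA
Op 5: route key 87: none >= 87, wrap to smallest pos 1 -> NA
Op 6: route key 99: none >= 99, wrap to smallest pos 1 -> NA
Op 7: route key 17: none >= 17, wrap to smallest pos 1 -> NA

Answer: NA NA NA NA NA NA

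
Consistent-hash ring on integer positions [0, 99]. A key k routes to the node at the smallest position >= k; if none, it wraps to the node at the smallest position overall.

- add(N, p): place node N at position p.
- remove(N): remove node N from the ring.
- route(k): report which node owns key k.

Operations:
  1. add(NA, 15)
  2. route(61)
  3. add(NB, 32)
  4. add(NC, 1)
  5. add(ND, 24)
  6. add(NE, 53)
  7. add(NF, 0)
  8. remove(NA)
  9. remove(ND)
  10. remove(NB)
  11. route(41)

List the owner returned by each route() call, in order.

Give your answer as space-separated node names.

Answer: NA NE

Derivation:
Op 1: add NA@15 -> ring=[15:NA]
Op 2: route key 61: none >= 61, wrap to smallest pos 15 -> NA
Op 3: add NB@32 -> ring=[15:NA,32:NB]
Op 4: add NC@1 -> ring=[1:NC,15:NA,32:NB]
Op 5: add ND@24 -> ring=[1:NC,15:NA,24:ND,32:NB]
Op 6: add NE@53 -> ring=[1:NC,15:NA,24:ND,32:NB,53:NE]
Op 7: add NF@0 -> ring=[0:NF,1:NC,15:NA,24:ND,32:NB,53:NE]
Op 8: remove NA -> ring=[0:NF,1:NC,24:ND,32:NB,53:NE]
Op 9: remove ND -> ring=[0:NF,1:NC,32:NB,53:NE]
Op 10: remove NB -> ring=[0:NF,1:NC,53:NE]
Op 11: route key 41: smallest pos >= 41 is 53 -> NE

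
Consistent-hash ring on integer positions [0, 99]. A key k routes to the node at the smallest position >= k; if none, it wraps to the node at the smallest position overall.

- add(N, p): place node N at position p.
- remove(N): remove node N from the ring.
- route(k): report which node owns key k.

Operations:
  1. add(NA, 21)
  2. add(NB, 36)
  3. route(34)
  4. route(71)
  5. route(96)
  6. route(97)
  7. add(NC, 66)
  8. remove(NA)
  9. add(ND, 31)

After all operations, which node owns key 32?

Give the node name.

Answer: NB

Derivation:
Op 1: add NA@21 -> ring=[21:NA]
Op 2: add NB@36 -> ring=[21:NA,36:NB]
Op 3: route key 34: smallest pos >= 34 is 36 -> NB
Op 4: route key 71: none >= 71, wrap to smallest pos 21 -> NA
Op 5: route key 96: none >= 96, wrap to smallest pos 21 -> NA
Op 6: route key 97: none >= 97, wrap to smallest pos 21 -> NA
Op 7: add NC@66 -> ring=[21:NA,36:NB,66:NC]
Op 8: remove NA -> ring=[36:NB,66:NC]
Op 9: add ND@31 -> ring=[31:ND,36:NB,66:NC]
Final route key 32: smallest pos >= 32 is 36 -> NB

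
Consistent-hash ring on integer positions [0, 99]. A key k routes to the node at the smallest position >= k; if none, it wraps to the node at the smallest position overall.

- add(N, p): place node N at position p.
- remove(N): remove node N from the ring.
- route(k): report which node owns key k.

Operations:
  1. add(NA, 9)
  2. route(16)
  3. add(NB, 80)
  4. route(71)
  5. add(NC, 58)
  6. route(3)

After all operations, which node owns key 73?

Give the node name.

Op 1: add NA@9 -> ring=[9:NA]
Op 2: route key 16: none >= 16, wrap to smallest pos 9 -> NA
Op 3: add NB@80 -> ring=[9:NA,80:NB]
Op 4: route key 71: smallest pos >= 71 is 80 -> NB
Op 5: add NC@58 -> ring=[9:NA,58:NC,80:NB]
Op 6: route key 3: smallest pos >= 3 is 9 -> NA
Final route key 73: smallest pos >= 73 is 80 -> NB

Answer: NB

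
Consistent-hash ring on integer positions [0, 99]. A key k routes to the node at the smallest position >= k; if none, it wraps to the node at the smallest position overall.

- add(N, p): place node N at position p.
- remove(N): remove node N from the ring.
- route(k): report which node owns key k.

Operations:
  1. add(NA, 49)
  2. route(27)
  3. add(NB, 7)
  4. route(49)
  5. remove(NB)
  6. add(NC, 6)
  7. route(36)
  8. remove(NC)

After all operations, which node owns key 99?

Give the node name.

Answer: NA

Derivation:
Op 1: add NA@49 -> ring=[49:NA]
Op 2: route key 27: smallest pos >= 27 is 49 -> NA
Op 3: add NB@7 -> ring=[7:NB,49:NA]
Op 4: route key 49: smallest pos >= 49 is 49 -> NA
Op 5: remove NB -> ring=[49:NA]
Op 6: add NC@6 -> ring=[6:NC,49:NA]
Op 7: route key 36: smallest pos >= 36 is 49 -> NA
Op 8: remove NC -> ring=[49:NA]
Final route key 99: none >= 99, wrap to smallest pos 49 -> NA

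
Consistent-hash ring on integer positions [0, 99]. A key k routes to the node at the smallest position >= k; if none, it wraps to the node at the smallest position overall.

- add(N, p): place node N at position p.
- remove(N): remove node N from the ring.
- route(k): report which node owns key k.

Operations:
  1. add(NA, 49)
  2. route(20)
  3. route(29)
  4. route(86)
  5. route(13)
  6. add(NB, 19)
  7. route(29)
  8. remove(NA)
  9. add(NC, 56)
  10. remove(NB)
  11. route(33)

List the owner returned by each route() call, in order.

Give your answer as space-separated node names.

Op 1: add NA@49 -> ring=[49:NA]
Op 2: route key 20: smallest pos >= 20 is 49 -> NA
Op 3: route key 29: smallest pos >= 29 is 49 -> NA
Op 4: route key 86: none >= 86, wrap to smallest pos 49 -> NA
Op 5: route key 13: smallest pos >= 13 is 49 -> NA
Op 6: add NB@19 -> ring=[19:NB,49:NA]
Op 7: route key 29: smallest pos >= 29 is 49 -> NA
Op 8: remove NA -> ring=[19:NB]
Op 9: add NC@56 -> ring=[19:NB,56:NC]
Op 10: remove NB -> ring=[56:NC]
Op 11: route key 33: smallest pos >= 33 is 56 -> NC

Answer: NA NA NA NA NA NC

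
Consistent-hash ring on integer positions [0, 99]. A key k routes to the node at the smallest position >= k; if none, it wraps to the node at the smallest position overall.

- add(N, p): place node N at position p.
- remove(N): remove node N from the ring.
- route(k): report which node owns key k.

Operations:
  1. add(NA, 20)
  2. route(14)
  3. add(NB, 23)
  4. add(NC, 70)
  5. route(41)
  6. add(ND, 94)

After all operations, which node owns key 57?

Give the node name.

Answer: NC

Derivation:
Op 1: add NA@20 -> ring=[20:NA]
Op 2: route key 14: smallest pos >= 14 is 20 -> NA
Op 3: add NB@23 -> ring=[20:NA,23:NB]
Op 4: add NC@70 -> ring=[20:NA,23:NB,70:NC]
Op 5: route key 41: smallest pos >= 41 is 70 -> NC
Op 6: add ND@94 -> ring=[20:NA,23:NB,70:NC,94:ND]
Final route key 57: smallest pos >= 57 is 70 -> NC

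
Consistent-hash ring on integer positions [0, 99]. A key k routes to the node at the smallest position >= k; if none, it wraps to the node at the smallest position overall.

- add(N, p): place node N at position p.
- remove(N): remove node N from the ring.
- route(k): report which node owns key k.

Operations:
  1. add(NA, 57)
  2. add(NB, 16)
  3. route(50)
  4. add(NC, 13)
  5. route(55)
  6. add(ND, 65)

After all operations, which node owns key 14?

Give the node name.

Op 1: add NA@57 -> ring=[57:NA]
Op 2: add NB@16 -> ring=[16:NB,57:NA]
Op 3: route key 50: smallest pos >= 50 is 57 -> NA
Op 4: add NC@13 -> ring=[13:NC,16:NB,57:NA]
Op 5: route key 55: smallest pos >= 55 is 57 -> NA
Op 6: add ND@65 -> ring=[13:NC,16:NB,57:NA,65:ND]
Final route key 14: smallest pos >= 14 is 16 -> NB

Answer: NB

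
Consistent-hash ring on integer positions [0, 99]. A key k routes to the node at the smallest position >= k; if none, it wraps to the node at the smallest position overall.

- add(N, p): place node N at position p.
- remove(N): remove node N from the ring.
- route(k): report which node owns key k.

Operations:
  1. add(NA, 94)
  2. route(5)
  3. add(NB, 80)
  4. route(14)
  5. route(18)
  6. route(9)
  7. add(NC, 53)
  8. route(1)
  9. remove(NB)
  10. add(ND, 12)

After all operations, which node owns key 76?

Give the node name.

Op 1: add NA@94 -> ring=[94:NA]
Op 2: route key 5: smallest pos >= 5 is 94 -> NA
Op 3: add NB@80 -> ring=[80:NB,94:NA]
Op 4: route key 14: smallest pos >= 14 is 80 -> NB
Op 5: route key 18: smallest pos >= 18 is 80 -> NB
Op 6: route key 9: smallest pos >= 9 is 80 -> NB
Op 7: add NC@53 -> ring=[53:NC,80:NB,94:NA]
Op 8: route key 1: smallest pos >= 1 is 53 -> NC
Op 9: remove NB -> ring=[53:NC,94:NA]
Op 10: add ND@12 -> ring=[12:ND,53:NC,94:NA]
Final route key 76: smallest pos >= 76 is 94 -> NA

Answer: NA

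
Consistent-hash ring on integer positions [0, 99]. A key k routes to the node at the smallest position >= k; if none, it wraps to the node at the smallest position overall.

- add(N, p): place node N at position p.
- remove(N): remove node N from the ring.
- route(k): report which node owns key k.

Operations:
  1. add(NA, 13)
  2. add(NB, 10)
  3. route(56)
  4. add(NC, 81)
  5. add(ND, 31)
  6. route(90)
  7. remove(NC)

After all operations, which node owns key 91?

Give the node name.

Answer: NB

Derivation:
Op 1: add NA@13 -> ring=[13:NA]
Op 2: add NB@10 -> ring=[10:NB,13:NA]
Op 3: route key 56: none >= 56, wrap to smallest pos 10 -> NB
Op 4: add NC@81 -> ring=[10:NB,13:NA,81:NC]
Op 5: add ND@31 -> ring=[10:NB,13:NA,31:ND,81:NC]
Op 6: route key 90: none >= 90, wrap to smallest pos 10 -> NB
Op 7: remove NC -> ring=[10:NB,13:NA,31:ND]
Final route key 91: none >= 91, wrap to smallest pos 10 -> NB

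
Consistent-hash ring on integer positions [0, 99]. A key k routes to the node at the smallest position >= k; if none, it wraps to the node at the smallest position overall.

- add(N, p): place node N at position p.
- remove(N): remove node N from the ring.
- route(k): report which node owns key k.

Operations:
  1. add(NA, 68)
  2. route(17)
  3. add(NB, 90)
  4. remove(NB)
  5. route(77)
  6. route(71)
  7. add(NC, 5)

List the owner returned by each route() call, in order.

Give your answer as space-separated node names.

Answer: NA NA NA

Derivation:
Op 1: add NA@68 -> ring=[68:NA]
Op 2: route key 17: smallest pos >= 17 is 68 -> NA
Op 3: add NB@90 -> ring=[68:NA,90:NB]
Op 4: remove NB -> ring=[68:NA]
Op 5: route key 77: none >= 77, wrap to smallest pos 68 -> NA
Op 6: route key 71: none >= 71, wrap to smallest pos 68 -> NA
Op 7: add NC@5 -> ring=[5:NC,68:NA]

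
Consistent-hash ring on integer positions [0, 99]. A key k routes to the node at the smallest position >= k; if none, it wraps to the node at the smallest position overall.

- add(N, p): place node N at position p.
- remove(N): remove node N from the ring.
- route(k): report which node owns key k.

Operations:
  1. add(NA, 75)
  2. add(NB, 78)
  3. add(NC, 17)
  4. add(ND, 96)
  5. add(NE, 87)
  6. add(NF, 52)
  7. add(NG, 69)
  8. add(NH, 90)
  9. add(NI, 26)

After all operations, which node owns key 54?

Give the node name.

Op 1: add NA@75 -> ring=[75:NA]
Op 2: add NB@78 -> ring=[75:NA,78:NB]
Op 3: add NC@17 -> ring=[17:NC,75:NA,78:NB]
Op 4: add ND@96 -> ring=[17:NC,75:NA,78:NB,96:ND]
Op 5: add NE@87 -> ring=[17:NC,75:NA,78:NB,87:NE,96:ND]
Op 6: add NF@52 -> ring=[17:NC,52:NF,75:NA,78:NB,87:NE,96:ND]
Op 7: add NG@69 -> ring=[17:NC,52:NF,69:NG,75:NA,78:NB,87:NE,96:ND]
Op 8: add NH@90 -> ring=[17:NC,52:NF,69:NG,75:NA,78:NB,87:NE,90:NH,96:ND]
Op 9: add NI@26 -> ring=[17:NC,26:NI,52:NF,69:NG,75:NA,78:NB,87:NE,90:NH,96:ND]
Final route key 54: smallest pos >= 54 is 69 -> NG

Answer: NG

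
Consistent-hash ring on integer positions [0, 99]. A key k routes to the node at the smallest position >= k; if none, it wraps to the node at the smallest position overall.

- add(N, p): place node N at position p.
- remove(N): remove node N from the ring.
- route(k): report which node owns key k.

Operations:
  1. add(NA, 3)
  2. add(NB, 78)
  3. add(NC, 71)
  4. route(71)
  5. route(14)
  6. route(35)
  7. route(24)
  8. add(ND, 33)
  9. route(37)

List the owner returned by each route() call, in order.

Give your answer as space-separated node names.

Op 1: add NA@3 -> ring=[3:NA]
Op 2: add NB@78 -> ring=[3:NA,78:NB]
Op 3: add NC@71 -> ring=[3:NA,71:NC,78:NB]
Op 4: route key 71: smallest pos >= 71 is 71 -> NC
Op 5: route key 14: smallest pos >= 14 is 71 -> NC
Op 6: route key 35: smallest pos >= 35 is 71 -> NC
Op 7: route key 24: smallest pos >= 24 is 71 -> NC
Op 8: add ND@33 -> ring=[3:NA,33:ND,71:NC,78:NB]
Op 9: route key 37: smallest pos >= 37 is 71 -> NC

Answer: NC NC NC NC NC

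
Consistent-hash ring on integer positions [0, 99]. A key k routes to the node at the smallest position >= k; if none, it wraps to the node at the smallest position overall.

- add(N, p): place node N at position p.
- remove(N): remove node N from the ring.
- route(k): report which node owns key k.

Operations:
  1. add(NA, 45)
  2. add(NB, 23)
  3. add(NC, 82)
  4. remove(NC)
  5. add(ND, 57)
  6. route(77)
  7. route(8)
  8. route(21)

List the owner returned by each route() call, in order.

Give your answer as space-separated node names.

Op 1: add NA@45 -> ring=[45:NA]
Op 2: add NB@23 -> ring=[23:NB,45:NA]
Op 3: add NC@82 -> ring=[23:NB,45:NA,82:NC]
Op 4: remove NC -> ring=[23:NB,45:NA]
Op 5: add ND@57 -> ring=[23:NB,45:NA,57:ND]
Op 6: route key 77: none >= 77, wrap to smallest pos 23 -> NB
Op 7: route key 8: smallest pos >= 8 is 23 -> NB
Op 8: route key 21: smallest pos >= 21 is 23 -> NB

Answer: NB NB NB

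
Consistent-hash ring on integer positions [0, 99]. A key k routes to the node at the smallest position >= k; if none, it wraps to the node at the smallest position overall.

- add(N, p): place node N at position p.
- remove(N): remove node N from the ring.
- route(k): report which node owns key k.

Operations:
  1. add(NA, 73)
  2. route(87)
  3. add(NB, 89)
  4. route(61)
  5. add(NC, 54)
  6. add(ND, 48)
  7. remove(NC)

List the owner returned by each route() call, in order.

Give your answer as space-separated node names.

Answer: NA NA

Derivation:
Op 1: add NA@73 -> ring=[73:NA]
Op 2: route key 87: none >= 87, wrap to smallest pos 73 -> NA
Op 3: add NB@89 -> ring=[73:NA,89:NB]
Op 4: route key 61: smallest pos >= 61 is 73 -> NA
Op 5: add NC@54 -> ring=[54:NC,73:NA,89:NB]
Op 6: add ND@48 -> ring=[48:ND,54:NC,73:NA,89:NB]
Op 7: remove NC -> ring=[48:ND,73:NA,89:NB]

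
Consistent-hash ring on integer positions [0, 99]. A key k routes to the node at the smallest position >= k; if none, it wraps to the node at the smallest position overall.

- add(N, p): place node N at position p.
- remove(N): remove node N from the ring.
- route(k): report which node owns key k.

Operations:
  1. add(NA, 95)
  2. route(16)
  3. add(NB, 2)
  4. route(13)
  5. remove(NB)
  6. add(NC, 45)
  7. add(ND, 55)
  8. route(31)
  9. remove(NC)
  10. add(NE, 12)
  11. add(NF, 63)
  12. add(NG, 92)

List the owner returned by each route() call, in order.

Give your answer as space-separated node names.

Answer: NA NA NC

Derivation:
Op 1: add NA@95 -> ring=[95:NA]
Op 2: route key 16: smallest pos >= 16 is 95 -> NA
Op 3: add NB@2 -> ring=[2:NB,95:NA]
Op 4: route key 13: smallest pos >= 13 is 95 -> NA
Op 5: remove NB -> ring=[95:NA]
Op 6: add NC@45 -> ring=[45:NC,95:NA]
Op 7: add ND@55 -> ring=[45:NC,55:ND,95:NA]
Op 8: route key 31: smallest pos >= 31 is 45 -> NC
Op 9: remove NC -> ring=[55:ND,95:NA]
Op 10: add NE@12 -> ring=[12:NE,55:ND,95:NA]
Op 11: add NF@63 -> ring=[12:NE,55:ND,63:NF,95:NA]
Op 12: add NG@92 -> ring=[12:NE,55:ND,63:NF,92:NG,95:NA]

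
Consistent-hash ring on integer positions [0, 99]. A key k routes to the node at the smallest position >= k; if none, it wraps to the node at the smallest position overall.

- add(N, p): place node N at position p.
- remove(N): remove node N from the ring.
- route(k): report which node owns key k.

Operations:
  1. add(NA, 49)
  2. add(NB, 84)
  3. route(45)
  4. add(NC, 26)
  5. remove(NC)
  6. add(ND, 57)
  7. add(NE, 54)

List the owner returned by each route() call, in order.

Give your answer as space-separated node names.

Op 1: add NA@49 -> ring=[49:NA]
Op 2: add NB@84 -> ring=[49:NA,84:NB]
Op 3: route key 45: smallest pos >= 45 is 49 -> NA
Op 4: add NC@26 -> ring=[26:NC,49:NA,84:NB]
Op 5: remove NC -> ring=[49:NA,84:NB]
Op 6: add ND@57 -> ring=[49:NA,57:ND,84:NB]
Op 7: add NE@54 -> ring=[49:NA,54:NE,57:ND,84:NB]

Answer: NA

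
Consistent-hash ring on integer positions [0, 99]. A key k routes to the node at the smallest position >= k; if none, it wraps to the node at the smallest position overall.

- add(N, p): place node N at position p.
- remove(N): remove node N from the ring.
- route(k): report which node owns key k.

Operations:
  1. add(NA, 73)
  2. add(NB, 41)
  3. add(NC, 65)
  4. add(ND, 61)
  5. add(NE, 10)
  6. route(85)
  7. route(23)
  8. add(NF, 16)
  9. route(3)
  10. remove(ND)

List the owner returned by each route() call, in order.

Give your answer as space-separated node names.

Op 1: add NA@73 -> ring=[73:NA]
Op 2: add NB@41 -> ring=[41:NB,73:NA]
Op 3: add NC@65 -> ring=[41:NB,65:NC,73:NA]
Op 4: add ND@61 -> ring=[41:NB,61:ND,65:NC,73:NA]
Op 5: add NE@10 -> ring=[10:NE,41:NB,61:ND,65:NC,73:NA]
Op 6: route key 85: none >= 85, wrap to smallest pos 10 -> NE
Op 7: route key 23: smallest pos >= 23 is 41 -> NB
Op 8: add NF@16 -> ring=[10:NE,16:NF,41:NB,61:ND,65:NC,73:NA]
Op 9: route key 3: smallest pos >= 3 is 10 -> NE
Op 10: remove ND -> ring=[10:NE,16:NF,41:NB,65:NC,73:NA]

Answer: NE NB NE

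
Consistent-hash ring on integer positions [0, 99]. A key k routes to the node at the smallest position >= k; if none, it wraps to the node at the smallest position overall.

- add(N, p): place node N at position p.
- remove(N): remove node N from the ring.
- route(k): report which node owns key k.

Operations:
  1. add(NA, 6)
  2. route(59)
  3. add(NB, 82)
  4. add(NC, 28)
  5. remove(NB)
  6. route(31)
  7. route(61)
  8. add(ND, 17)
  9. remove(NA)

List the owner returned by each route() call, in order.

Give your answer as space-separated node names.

Answer: NA NA NA

Derivation:
Op 1: add NA@6 -> ring=[6:NA]
Op 2: route key 59: none >= 59, wrap to smallest pos 6 -> NA
Op 3: add NB@82 -> ring=[6:NA,82:NB]
Op 4: add NC@28 -> ring=[6:NA,28:NC,82:NB]
Op 5: remove NB -> ring=[6:NA,28:NC]
Op 6: route key 31: none >= 31, wrap to smallest pos 6 -> NA
Op 7: route key 61: none >= 61, wrap to smallest pos 6 -> NA
Op 8: add ND@17 -> ring=[6:NA,17:ND,28:NC]
Op 9: remove NA -> ring=[17:ND,28:NC]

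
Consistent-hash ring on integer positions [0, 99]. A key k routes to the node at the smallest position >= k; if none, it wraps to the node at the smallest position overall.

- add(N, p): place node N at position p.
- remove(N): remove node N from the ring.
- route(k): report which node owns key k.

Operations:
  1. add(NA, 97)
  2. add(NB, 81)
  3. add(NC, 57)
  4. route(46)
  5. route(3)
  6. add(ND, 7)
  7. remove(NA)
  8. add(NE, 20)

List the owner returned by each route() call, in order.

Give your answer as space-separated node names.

Answer: NC NC

Derivation:
Op 1: add NA@97 -> ring=[97:NA]
Op 2: add NB@81 -> ring=[81:NB,97:NA]
Op 3: add NC@57 -> ring=[57:NC,81:NB,97:NA]
Op 4: route key 46: smallest pos >= 46 is 57 -> NC
Op 5: route key 3: smallest pos >= 3 is 57 -> NC
Op 6: add ND@7 -> ring=[7:ND,57:NC,81:NB,97:NA]
Op 7: remove NA -> ring=[7:ND,57:NC,81:NB]
Op 8: add NE@20 -> ring=[7:ND,20:NE,57:NC,81:NB]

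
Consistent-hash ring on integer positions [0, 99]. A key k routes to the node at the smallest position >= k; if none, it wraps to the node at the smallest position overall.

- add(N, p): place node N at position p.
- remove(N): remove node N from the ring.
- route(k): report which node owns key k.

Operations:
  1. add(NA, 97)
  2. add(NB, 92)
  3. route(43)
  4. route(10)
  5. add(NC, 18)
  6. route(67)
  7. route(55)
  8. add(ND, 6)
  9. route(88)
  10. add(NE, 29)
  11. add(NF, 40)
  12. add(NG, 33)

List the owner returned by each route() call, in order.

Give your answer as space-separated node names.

Answer: NB NB NB NB NB

Derivation:
Op 1: add NA@97 -> ring=[97:NA]
Op 2: add NB@92 -> ring=[92:NB,97:NA]
Op 3: route key 43: smallest pos >= 43 is 92 -> NB
Op 4: route key 10: smallest pos >= 10 is 92 -> NB
Op 5: add NC@18 -> ring=[18:NC,92:NB,97:NA]
Op 6: route key 67: smallest pos >= 67 is 92 -> NB
Op 7: route key 55: smallest pos >= 55 is 92 -> NB
Op 8: add ND@6 -> ring=[6:ND,18:NC,92:NB,97:NA]
Op 9: route key 88: smallest pos >= 88 is 92 -> NB
Op 10: add NE@29 -> ring=[6:ND,18:NC,29:NE,92:NB,97:NA]
Op 11: add NF@40 -> ring=[6:ND,18:NC,29:NE,40:NF,92:NB,97:NA]
Op 12: add NG@33 -> ring=[6:ND,18:NC,29:NE,33:NG,40:NF,92:NB,97:NA]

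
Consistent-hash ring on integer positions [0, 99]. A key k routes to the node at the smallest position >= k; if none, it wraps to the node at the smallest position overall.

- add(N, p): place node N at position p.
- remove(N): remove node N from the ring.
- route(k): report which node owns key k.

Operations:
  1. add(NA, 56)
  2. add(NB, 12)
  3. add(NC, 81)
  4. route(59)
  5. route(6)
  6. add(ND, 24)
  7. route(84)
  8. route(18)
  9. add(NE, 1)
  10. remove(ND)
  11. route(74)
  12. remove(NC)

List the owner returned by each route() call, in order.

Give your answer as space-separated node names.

Op 1: add NA@56 -> ring=[56:NA]
Op 2: add NB@12 -> ring=[12:NB,56:NA]
Op 3: add NC@81 -> ring=[12:NB,56:NA,81:NC]
Op 4: route key 59: smallest pos >= 59 is 81 -> NC
Op 5: route key 6: smallest pos >= 6 is 12 -> NB
Op 6: add ND@24 -> ring=[12:NB,24:ND,56:NA,81:NC]
Op 7: route key 84: none >= 84, wrap to smallest pos 12 -> NB
Op 8: route key 18: smallest pos >= 18 is 24 -> ND
Op 9: add NE@1 -> ring=[1:NE,12:NB,24:ND,56:NA,81:NC]
Op 10: remove ND -> ring=[1:NE,12:NB,56:NA,81:NC]
Op 11: route key 74: smallest pos >= 74 is 81 -> NC
Op 12: remove NC -> ring=[1:NE,12:NB,56:NA]

Answer: NC NB NB ND NC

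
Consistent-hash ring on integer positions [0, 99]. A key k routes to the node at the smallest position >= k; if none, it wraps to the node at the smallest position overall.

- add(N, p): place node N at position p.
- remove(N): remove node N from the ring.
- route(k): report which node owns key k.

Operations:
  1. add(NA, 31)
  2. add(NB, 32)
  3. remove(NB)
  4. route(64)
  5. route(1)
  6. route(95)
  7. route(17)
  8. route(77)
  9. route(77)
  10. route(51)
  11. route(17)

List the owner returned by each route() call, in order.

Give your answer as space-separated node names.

Op 1: add NA@31 -> ring=[31:NA]
Op 2: add NB@32 -> ring=[31:NA,32:NB]
Op 3: remove NB -> ring=[31:NA]
Op 4: route key 64: none >= 64, wrap to smallest pos 31 -> NA
Op 5: route key 1: smallest pos >= 1 is 31 -> NA
Op 6: route key 95: none >= 95, wrap to smallest pos 31 -> NA
Op 7: route key 17: smallest pos >= 17 is 31 -> NA
Op 8: route key 77: none >= 77, wrap to smallest pos 31 -> NA
Op 9: route key 77: none >= 77, wrap to smallest pos 31 -> NA
Op 10: route key 51: none >= 51, wrap to smallest pos 31 -> NA
Op 11: route key 17: smallest pos >= 17 is 31 -> NA

Answer: NA NA NA NA NA NA NA NA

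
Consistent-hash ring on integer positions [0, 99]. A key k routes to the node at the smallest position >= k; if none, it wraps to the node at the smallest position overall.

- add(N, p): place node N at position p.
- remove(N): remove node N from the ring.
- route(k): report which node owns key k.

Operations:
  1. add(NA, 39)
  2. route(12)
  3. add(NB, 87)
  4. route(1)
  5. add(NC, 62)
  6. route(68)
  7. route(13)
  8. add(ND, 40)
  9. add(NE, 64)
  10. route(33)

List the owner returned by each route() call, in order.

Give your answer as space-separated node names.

Answer: NA NA NB NA NA

Derivation:
Op 1: add NA@39 -> ring=[39:NA]
Op 2: route key 12: smallest pos >= 12 is 39 -> NA
Op 3: add NB@87 -> ring=[39:NA,87:NB]
Op 4: route key 1: smallest pos >= 1 is 39 -> NA
Op 5: add NC@62 -> ring=[39:NA,62:NC,87:NB]
Op 6: route key 68: smallest pos >= 68 is 87 -> NB
Op 7: route key 13: smallest pos >= 13 is 39 -> NA
Op 8: add ND@40 -> ring=[39:NA,40:ND,62:NC,87:NB]
Op 9: add NE@64 -> ring=[39:NA,40:ND,62:NC,64:NE,87:NB]
Op 10: route key 33: smallest pos >= 33 is 39 -> NA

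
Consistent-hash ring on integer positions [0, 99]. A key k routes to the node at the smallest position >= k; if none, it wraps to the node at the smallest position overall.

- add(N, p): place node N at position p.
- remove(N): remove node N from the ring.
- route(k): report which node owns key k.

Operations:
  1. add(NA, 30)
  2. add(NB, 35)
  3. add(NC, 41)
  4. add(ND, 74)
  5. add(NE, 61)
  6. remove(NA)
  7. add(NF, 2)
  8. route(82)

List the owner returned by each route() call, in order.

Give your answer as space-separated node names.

Op 1: add NA@30 -> ring=[30:NA]
Op 2: add NB@35 -> ring=[30:NA,35:NB]
Op 3: add NC@41 -> ring=[30:NA,35:NB,41:NC]
Op 4: add ND@74 -> ring=[30:NA,35:NB,41:NC,74:ND]
Op 5: add NE@61 -> ring=[30:NA,35:NB,41:NC,61:NE,74:ND]
Op 6: remove NA -> ring=[35:NB,41:NC,61:NE,74:ND]
Op 7: add NF@2 -> ring=[2:NF,35:NB,41:NC,61:NE,74:ND]
Op 8: route key 82: none >= 82, wrap to smallest pos 2 -> NF

Answer: NF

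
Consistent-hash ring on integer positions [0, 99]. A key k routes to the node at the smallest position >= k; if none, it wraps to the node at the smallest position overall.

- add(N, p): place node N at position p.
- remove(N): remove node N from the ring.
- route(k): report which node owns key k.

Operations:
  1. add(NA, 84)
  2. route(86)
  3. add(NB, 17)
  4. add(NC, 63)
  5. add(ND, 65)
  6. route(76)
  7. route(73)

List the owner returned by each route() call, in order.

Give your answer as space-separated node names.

Answer: NA NA NA

Derivation:
Op 1: add NA@84 -> ring=[84:NA]
Op 2: route key 86: none >= 86, wrap to smallest pos 84 -> NA
Op 3: add NB@17 -> ring=[17:NB,84:NA]
Op 4: add NC@63 -> ring=[17:NB,63:NC,84:NA]
Op 5: add ND@65 -> ring=[17:NB,63:NC,65:ND,84:NA]
Op 6: route key 76: smallest pos >= 76 is 84 -> NA
Op 7: route key 73: smallest pos >= 73 is 84 -> NA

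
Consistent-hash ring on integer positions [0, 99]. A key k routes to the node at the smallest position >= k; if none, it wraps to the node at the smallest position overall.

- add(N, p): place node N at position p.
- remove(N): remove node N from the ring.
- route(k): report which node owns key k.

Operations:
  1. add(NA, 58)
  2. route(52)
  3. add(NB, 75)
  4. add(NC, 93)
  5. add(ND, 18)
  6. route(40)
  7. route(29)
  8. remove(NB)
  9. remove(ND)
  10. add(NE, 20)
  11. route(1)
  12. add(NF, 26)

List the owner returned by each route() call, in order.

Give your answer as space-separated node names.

Answer: NA NA NA NE

Derivation:
Op 1: add NA@58 -> ring=[58:NA]
Op 2: route key 52: smallest pos >= 52 is 58 -> NA
Op 3: add NB@75 -> ring=[58:NA,75:NB]
Op 4: add NC@93 -> ring=[58:NA,75:NB,93:NC]
Op 5: add ND@18 -> ring=[18:ND,58:NA,75:NB,93:NC]
Op 6: route key 40: smallest pos >= 40 is 58 -> NA
Op 7: route key 29: smallest pos >= 29 is 58 -> NA
Op 8: remove NB -> ring=[18:ND,58:NA,93:NC]
Op 9: remove ND -> ring=[58:NA,93:NC]
Op 10: add NE@20 -> ring=[20:NE,58:NA,93:NC]
Op 11: route key 1: smallest pos >= 1 is 20 -> NE
Op 12: add NF@26 -> ring=[20:NE,26:NF,58:NA,93:NC]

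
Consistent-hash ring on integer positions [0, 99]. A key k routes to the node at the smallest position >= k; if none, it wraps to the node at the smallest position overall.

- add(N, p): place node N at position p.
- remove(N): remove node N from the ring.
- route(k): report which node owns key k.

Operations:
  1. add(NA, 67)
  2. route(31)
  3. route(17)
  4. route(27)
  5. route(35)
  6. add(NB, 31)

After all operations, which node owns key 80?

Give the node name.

Op 1: add NA@67 -> ring=[67:NA]
Op 2: route key 31: smallest pos >= 31 is 67 -> NA
Op 3: route key 17: smallest pos >= 17 is 67 -> NA
Op 4: route key 27: smallest pos >= 27 is 67 -> NA
Op 5: route key 35: smallest pos >= 35 is 67 -> NA
Op 6: add NB@31 -> ring=[31:NB,67:NA]
Final route key 80: none >= 80, wrap to smallest pos 31 -> NB

Answer: NB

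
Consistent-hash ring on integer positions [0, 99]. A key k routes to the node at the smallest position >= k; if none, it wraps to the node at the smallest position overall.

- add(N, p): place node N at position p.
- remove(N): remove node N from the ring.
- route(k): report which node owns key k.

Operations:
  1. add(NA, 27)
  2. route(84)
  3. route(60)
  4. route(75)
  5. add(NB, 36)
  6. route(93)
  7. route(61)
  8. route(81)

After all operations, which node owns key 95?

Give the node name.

Op 1: add NA@27 -> ring=[27:NA]
Op 2: route key 84: none >= 84, wrap to smallest pos 27 -> NA
Op 3: route key 60: none >= 60, wrap to smallest pos 27 -> NA
Op 4: route key 75: none >= 75, wrap to smallest pos 27 -> NA
Op 5: add NB@36 -> ring=[27:NA,36:NB]
Op 6: route key 93: none >= 93, wrap to smallest pos 27 -> NA
Op 7: route key 61: none >= 61, wrap to smallest pos 27 -> NA
Op 8: route key 81: none >= 81, wrap to smallest pos 27 -> NA
Final route key 95: none >= 95, wrap to smallest pos 27 -> NA

Answer: NA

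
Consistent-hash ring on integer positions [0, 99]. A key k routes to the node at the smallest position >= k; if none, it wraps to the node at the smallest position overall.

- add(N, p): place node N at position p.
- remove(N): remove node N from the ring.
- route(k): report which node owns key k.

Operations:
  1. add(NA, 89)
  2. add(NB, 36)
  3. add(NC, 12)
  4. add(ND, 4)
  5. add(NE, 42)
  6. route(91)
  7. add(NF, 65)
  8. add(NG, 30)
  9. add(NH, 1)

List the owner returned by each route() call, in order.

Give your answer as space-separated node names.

Answer: ND

Derivation:
Op 1: add NA@89 -> ring=[89:NA]
Op 2: add NB@36 -> ring=[36:NB,89:NA]
Op 3: add NC@12 -> ring=[12:NC,36:NB,89:NA]
Op 4: add ND@4 -> ring=[4:ND,12:NC,36:NB,89:NA]
Op 5: add NE@42 -> ring=[4:ND,12:NC,36:NB,42:NE,89:NA]
Op 6: route key 91: none >= 91, wrap to smallest pos 4 -> ND
Op 7: add NF@65 -> ring=[4:ND,12:NC,36:NB,42:NE,65:NF,89:NA]
Op 8: add NG@30 -> ring=[4:ND,12:NC,30:NG,36:NB,42:NE,65:NF,89:NA]
Op 9: add NH@1 -> ring=[1:NH,4:ND,12:NC,30:NG,36:NB,42:NE,65:NF,89:NA]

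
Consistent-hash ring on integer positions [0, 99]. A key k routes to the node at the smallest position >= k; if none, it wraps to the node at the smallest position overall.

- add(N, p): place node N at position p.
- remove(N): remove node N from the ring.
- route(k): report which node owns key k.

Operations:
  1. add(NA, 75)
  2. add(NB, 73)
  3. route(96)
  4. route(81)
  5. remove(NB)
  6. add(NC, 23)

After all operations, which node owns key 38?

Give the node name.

Op 1: add NA@75 -> ring=[75:NA]
Op 2: add NB@73 -> ring=[73:NB,75:NA]
Op 3: route key 96: none >= 96, wrap to smallest pos 73 -> NB
Op 4: route key 81: none >= 81, wrap to smallest pos 73 -> NB
Op 5: remove NB -> ring=[75:NA]
Op 6: add NC@23 -> ring=[23:NC,75:NA]
Final route key 38: smallest pos >= 38 is 75 -> NA

Answer: NA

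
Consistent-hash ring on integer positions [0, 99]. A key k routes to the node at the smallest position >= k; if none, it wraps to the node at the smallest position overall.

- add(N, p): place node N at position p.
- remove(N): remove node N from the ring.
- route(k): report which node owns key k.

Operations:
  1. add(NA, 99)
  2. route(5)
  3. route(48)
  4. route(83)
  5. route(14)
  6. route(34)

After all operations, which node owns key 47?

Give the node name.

Op 1: add NA@99 -> ring=[99:NA]
Op 2: route key 5: smallest pos >= 5 is 99 -> NA
Op 3: route key 48: smallest pos >= 48 is 99 -> NA
Op 4: route key 83: smallest pos >= 83 is 99 -> NA
Op 5: route key 14: smallest pos >= 14 is 99 -> NA
Op 6: route key 34: smallest pos >= 34 is 99 -> NA
Final route key 47: smallest pos >= 47 is 99 -> NA

Answer: NA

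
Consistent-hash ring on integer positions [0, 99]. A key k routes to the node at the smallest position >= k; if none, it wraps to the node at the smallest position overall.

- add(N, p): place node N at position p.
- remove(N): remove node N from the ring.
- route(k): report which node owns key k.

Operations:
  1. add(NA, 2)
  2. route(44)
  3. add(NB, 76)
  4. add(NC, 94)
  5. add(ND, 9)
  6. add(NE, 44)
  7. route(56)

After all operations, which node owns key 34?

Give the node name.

Answer: NE

Derivation:
Op 1: add NA@2 -> ring=[2:NA]
Op 2: route key 44: none >= 44, wrap to smallest pos 2 -> NA
Op 3: add NB@76 -> ring=[2:NA,76:NB]
Op 4: add NC@94 -> ring=[2:NA,76:NB,94:NC]
Op 5: add ND@9 -> ring=[2:NA,9:ND,76:NB,94:NC]
Op 6: add NE@44 -> ring=[2:NA,9:ND,44:NE,76:NB,94:NC]
Op 7: route key 56: smallest pos >= 56 is 76 -> NB
Final route key 34: smallest pos >= 34 is 44 -> NE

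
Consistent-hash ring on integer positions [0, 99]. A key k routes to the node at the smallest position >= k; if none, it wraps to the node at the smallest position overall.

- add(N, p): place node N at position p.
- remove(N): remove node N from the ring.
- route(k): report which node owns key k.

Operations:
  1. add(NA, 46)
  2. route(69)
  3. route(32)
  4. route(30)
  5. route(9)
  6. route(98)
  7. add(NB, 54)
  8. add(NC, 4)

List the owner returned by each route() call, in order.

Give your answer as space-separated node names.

Answer: NA NA NA NA NA

Derivation:
Op 1: add NA@46 -> ring=[46:NA]
Op 2: route key 69: none >= 69, wrap to smallest pos 46 -> NA
Op 3: route key 32: smallest pos >= 32 is 46 -> NA
Op 4: route key 30: smallest pos >= 30 is 46 -> NA
Op 5: route key 9: smallest pos >= 9 is 46 -> NA
Op 6: route key 98: none >= 98, wrap to smallest pos 46 -> NA
Op 7: add NB@54 -> ring=[46:NA,54:NB]
Op 8: add NC@4 -> ring=[4:NC,46:NA,54:NB]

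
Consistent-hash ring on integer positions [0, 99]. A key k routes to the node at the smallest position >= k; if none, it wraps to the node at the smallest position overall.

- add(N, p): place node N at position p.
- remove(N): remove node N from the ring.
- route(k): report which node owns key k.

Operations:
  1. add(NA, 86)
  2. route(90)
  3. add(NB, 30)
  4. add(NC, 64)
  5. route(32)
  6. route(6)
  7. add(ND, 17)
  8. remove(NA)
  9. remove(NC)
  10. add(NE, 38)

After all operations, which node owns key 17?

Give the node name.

Answer: ND

Derivation:
Op 1: add NA@86 -> ring=[86:NA]
Op 2: route key 90: none >= 90, wrap to smallest pos 86 -> NA
Op 3: add NB@30 -> ring=[30:NB,86:NA]
Op 4: add NC@64 -> ring=[30:NB,64:NC,86:NA]
Op 5: route key 32: smallest pos >= 32 is 64 -> NC
Op 6: route key 6: smallest pos >= 6 is 30 -> NB
Op 7: add ND@17 -> ring=[17:ND,30:NB,64:NC,86:NA]
Op 8: remove NA -> ring=[17:ND,30:NB,64:NC]
Op 9: remove NC -> ring=[17:ND,30:NB]
Op 10: add NE@38 -> ring=[17:ND,30:NB,38:NE]
Final route key 17: smallest pos >= 17 is 17 -> ND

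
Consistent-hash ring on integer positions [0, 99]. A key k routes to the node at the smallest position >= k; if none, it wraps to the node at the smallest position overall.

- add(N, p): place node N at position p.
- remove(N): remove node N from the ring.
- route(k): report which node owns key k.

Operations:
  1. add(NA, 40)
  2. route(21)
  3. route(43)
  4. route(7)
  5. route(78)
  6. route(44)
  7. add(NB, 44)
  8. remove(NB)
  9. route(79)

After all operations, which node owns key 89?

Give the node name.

Op 1: add NA@40 -> ring=[40:NA]
Op 2: route key 21: smallest pos >= 21 is 40 -> NA
Op 3: route key 43: none >= 43, wrap to smallest pos 40 -> NA
Op 4: route key 7: smallest pos >= 7 is 40 -> NA
Op 5: route key 78: none >= 78, wrap to smallest pos 40 -> NA
Op 6: route key 44: none >= 44, wrap to smallest pos 40 -> NA
Op 7: add NB@44 -> ring=[40:NA,44:NB]
Op 8: remove NB -> ring=[40:NA]
Op 9: route key 79: none >= 79, wrap to smallest pos 40 -> NA
Final route key 89: none >= 89, wrap to smallest pos 40 -> NA

Answer: NA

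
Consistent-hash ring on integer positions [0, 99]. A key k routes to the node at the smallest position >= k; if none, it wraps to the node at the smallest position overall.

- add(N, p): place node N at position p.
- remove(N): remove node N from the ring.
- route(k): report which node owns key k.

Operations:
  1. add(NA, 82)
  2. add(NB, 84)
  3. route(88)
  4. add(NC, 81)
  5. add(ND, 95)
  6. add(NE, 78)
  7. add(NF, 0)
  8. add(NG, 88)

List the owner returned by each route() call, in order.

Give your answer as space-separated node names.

Op 1: add NA@82 -> ring=[82:NA]
Op 2: add NB@84 -> ring=[82:NA,84:NB]
Op 3: route key 88: none >= 88, wrap to smallest pos 82 -> NA
Op 4: add NC@81 -> ring=[81:NC,82:NA,84:NB]
Op 5: add ND@95 -> ring=[81:NC,82:NA,84:NB,95:ND]
Op 6: add NE@78 -> ring=[78:NE,81:NC,82:NA,84:NB,95:ND]
Op 7: add NF@0 -> ring=[0:NF,78:NE,81:NC,82:NA,84:NB,95:ND]
Op 8: add NG@88 -> ring=[0:NF,78:NE,81:NC,82:NA,84:NB,88:NG,95:ND]

Answer: NA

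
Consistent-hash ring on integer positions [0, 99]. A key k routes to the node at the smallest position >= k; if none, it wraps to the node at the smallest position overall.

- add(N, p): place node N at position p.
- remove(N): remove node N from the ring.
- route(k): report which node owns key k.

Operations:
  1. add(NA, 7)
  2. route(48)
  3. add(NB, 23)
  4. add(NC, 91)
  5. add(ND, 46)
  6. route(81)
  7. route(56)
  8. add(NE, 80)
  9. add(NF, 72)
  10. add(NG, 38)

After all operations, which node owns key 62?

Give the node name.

Answer: NF

Derivation:
Op 1: add NA@7 -> ring=[7:NA]
Op 2: route key 48: none >= 48, wrap to smallest pos 7 -> NA
Op 3: add NB@23 -> ring=[7:NA,23:NB]
Op 4: add NC@91 -> ring=[7:NA,23:NB,91:NC]
Op 5: add ND@46 -> ring=[7:NA,23:NB,46:ND,91:NC]
Op 6: route key 81: smallest pos >= 81 is 91 -> NC
Op 7: route key 56: smallest pos >= 56 is 91 -> NC
Op 8: add NE@80 -> ring=[7:NA,23:NB,46:ND,80:NE,91:NC]
Op 9: add NF@72 -> ring=[7:NA,23:NB,46:ND,72:NF,80:NE,91:NC]
Op 10: add NG@38 -> ring=[7:NA,23:NB,38:NG,46:ND,72:NF,80:NE,91:NC]
Final route key 62: smallest pos >= 62 is 72 -> NF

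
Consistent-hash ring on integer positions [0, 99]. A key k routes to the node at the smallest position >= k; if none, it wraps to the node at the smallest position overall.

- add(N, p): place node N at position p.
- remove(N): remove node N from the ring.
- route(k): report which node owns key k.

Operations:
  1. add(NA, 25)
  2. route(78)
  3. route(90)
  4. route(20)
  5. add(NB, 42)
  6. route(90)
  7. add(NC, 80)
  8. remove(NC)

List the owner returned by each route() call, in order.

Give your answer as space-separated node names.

Op 1: add NA@25 -> ring=[25:NA]
Op 2: route key 78: none >= 78, wrap to smallest pos 25 -> NA
Op 3: route key 90: none >= 90, wrap to smallest pos 25 -> NA
Op 4: route key 20: smallest pos >= 20 is 25 -> NA
Op 5: add NB@42 -> ring=[25:NA,42:NB]
Op 6: route key 90: none >= 90, wrap to smallest pos 25 -> NA
Op 7: add NC@80 -> ring=[25:NA,42:NB,80:NC]
Op 8: remove NC -> ring=[25:NA,42:NB]

Answer: NA NA NA NA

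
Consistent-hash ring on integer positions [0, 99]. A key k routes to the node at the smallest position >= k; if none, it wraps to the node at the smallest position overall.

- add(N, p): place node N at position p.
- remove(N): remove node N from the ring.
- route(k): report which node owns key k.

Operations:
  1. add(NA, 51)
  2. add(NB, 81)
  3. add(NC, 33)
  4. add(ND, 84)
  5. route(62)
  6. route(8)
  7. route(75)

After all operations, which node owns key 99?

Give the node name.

Op 1: add NA@51 -> ring=[51:NA]
Op 2: add NB@81 -> ring=[51:NA,81:NB]
Op 3: add NC@33 -> ring=[33:NC,51:NA,81:NB]
Op 4: add ND@84 -> ring=[33:NC,51:NA,81:NB,84:ND]
Op 5: route key 62: smallest pos >= 62 is 81 -> NB
Op 6: route key 8: smallest pos >= 8 is 33 -> NC
Op 7: route key 75: smallest pos >= 75 is 81 -> NB
Final route key 99: none >= 99, wrap to smallest pos 33 -> NC

Answer: NC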